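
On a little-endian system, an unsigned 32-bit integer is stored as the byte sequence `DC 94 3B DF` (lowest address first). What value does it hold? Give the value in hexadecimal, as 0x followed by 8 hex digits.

Little-endian stores the least-significant byte at the lowest address.
Reassemble most-significant byte first: DF 3B 94 DC → 0xDF3B94DC.

0xDF3B94DC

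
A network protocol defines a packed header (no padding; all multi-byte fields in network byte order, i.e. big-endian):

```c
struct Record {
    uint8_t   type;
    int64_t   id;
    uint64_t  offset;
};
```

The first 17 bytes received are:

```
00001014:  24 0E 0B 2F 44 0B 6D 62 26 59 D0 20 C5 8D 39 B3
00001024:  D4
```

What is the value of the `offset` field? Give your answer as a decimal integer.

6471708697381417940

`offset` follows `type` (1 B), `id` (8 B), so it starts at offset 1 + 8 = 9 and occupies 8 bytes.
Bytes at offsets 9..16: 59 D0 20 C5 8D 39 B3 D4.
Big-endian: lowest address holds the most-significant byte.
The bytes are already most-significant first: 0x59D020C58D39B3D4.
0x59D020C58D39B3D4 = 6471708697381417940.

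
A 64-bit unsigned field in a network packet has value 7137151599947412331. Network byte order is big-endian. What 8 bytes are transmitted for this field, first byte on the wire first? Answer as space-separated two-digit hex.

63 0C 41 90 DE F9 F3 6B

7137151599947412331 in hexadecimal, padded to 64 bits, is 0x630C4190DEF9F36B.
Split into bytes (most-significant first): 63 0C 41 90 DE F9 F3 6B.
Big-endian: lowest address holds the most-significant byte.
So the memory order matches the most-significant-first order: 63 0C 41 90 DE F9 F3 6B.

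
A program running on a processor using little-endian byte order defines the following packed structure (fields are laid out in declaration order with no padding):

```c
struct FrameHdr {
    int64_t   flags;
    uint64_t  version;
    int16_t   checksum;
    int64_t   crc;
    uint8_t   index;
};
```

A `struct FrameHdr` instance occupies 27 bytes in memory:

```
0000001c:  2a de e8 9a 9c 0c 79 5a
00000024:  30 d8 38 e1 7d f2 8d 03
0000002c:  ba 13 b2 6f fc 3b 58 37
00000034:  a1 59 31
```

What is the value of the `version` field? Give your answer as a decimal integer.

`version` follows `flags` (8 bytes), so it starts at byte offset 8 and occupies 8 bytes.
Bytes at offsets 8..15: 30 D8 38 E1 7D F2 8D 03.
In little-endian order the low byte comes first in memory.
Reassemble most-significant byte first: 03 8D F2 7D E1 38 D8 30 → 0x038DF27DE138D830.
0x038DF27DE138D830 = 256127376293419056.

256127376293419056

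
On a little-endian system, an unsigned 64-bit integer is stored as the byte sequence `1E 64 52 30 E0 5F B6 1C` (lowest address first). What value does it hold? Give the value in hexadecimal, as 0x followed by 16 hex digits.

0x1CB65FE03052641E

In little-endian order the low byte comes first in memory.
Reassemble most-significant byte first: 1C B6 5F E0 30 52 64 1E → 0x1CB65FE03052641E.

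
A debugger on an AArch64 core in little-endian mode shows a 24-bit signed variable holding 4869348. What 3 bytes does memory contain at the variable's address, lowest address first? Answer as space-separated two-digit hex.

E4 4C 4A

4869348 in hexadecimal, padded to 24 bits, is 0x4A4CE4.
Split into bytes (most-significant first): 4A 4C E4.
In little-endian order the low byte comes first in memory.
So at ascending addresses the bytes are E4 4C 4A.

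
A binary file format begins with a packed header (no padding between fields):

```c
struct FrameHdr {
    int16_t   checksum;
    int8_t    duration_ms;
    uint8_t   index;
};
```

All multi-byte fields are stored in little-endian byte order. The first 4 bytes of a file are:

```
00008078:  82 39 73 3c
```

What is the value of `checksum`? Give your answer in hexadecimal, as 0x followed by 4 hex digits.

`checksum` is the first field, at byte offset 0, occupying 2 bytes.
Bytes at offsets 0..1: 82 39.
In little-endian order the low byte comes first in memory.
Reassemble most-significant byte first: 39 82 → 0x3982.

0x3982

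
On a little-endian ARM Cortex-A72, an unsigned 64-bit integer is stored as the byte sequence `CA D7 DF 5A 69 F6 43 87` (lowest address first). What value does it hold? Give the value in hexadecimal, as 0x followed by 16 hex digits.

In little-endian order the low byte comes first in memory.
Reassemble most-significant byte first: 87 43 F6 69 5A DF D7 CA → 0x8743F6695ADFD7CA.

0x8743F6695ADFD7CA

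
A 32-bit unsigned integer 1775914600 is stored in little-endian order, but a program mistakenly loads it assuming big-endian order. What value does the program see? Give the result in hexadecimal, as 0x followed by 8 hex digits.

0x684EDA69

1775914600 in 32-bit hexadecimal is 0x69DA4E68.
Stored little-endian, the bytes at ascending addresses are 68 4E DA 69.
Read back as big-endian, the last byte is least significant, giving 0x684EDA69.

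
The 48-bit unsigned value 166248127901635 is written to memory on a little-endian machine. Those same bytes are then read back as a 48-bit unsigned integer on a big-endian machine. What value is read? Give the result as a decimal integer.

166248127901635 in 48-bit hexadecimal is 0x9733A89BAFC3.
Stored little-endian, the bytes at ascending addresses are C3 AF 9B A8 33 97.
Read back as big-endian, the last byte is least significant, giving 0xC3AF9BA83397.
0xC3AF9BA83397 = 215158998184855.

215158998184855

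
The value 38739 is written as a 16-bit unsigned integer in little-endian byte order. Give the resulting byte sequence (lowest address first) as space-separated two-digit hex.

38739 in hexadecimal, padded to 16 bits, is 0x9753.
Split into bytes (most-significant first): 97 53.
Little-endian stores the least-significant byte at the lowest address.
So at ascending addresses the bytes are 53 97.

53 97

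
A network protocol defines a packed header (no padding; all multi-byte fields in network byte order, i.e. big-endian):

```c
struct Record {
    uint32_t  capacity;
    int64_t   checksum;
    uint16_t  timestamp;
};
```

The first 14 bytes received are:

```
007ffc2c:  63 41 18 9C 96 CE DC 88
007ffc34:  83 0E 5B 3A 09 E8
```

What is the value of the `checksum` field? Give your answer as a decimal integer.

-7579878643945546950

`checksum` follows `capacity` (4 bytes), so it starts at byte offset 4 and occupies 8 bytes.
Bytes at offsets 4..11: 96 CE DC 88 83 0E 5B 3A.
Big-endian stores the most-significant byte at the lowest address.
The bytes are already most-significant first: 0x96CEDC88830E5B3A.
Top bit is set, so as a signed 64-bit value this is 0x96CEDC88830E5B3A − 2^64 = -7579878643945546950.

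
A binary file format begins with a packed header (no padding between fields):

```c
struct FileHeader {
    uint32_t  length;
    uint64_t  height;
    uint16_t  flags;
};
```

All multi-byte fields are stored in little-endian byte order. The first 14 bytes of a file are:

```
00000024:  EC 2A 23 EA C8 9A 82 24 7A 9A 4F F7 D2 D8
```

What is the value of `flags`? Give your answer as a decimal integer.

`flags` follows `length` (4 B), `height` (8 B), so it starts at offset 4 + 8 = 12 and occupies 2 bytes.
Bytes at offsets 12..13: D2 D8.
Little-endian stores the least-significant byte at the lowest address.
Reassemble most-significant byte first: D8 D2 → 0xD8D2.
0xD8D2 = 55506.

55506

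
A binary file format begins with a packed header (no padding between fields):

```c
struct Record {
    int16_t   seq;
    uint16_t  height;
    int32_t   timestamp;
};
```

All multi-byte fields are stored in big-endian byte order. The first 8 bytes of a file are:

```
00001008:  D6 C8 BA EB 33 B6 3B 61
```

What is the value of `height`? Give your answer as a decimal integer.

`height` follows `seq` (2 bytes), so it starts at byte offset 2 and occupies 2 bytes.
Bytes at offsets 2..3: BA EB.
Big-endian: lowest address holds the most-significant byte.
The bytes are already most-significant first: 0xBAEB.
0xBAEB = 47851.

47851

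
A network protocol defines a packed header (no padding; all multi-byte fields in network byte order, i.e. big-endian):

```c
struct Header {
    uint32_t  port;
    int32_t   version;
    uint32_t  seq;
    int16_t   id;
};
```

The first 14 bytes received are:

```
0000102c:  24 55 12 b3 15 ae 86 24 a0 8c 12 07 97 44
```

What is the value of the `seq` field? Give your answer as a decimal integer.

`seq` follows `port` (4 B), `version` (4 B), so it starts at offset 4 + 4 = 8 and occupies 4 bytes.
Bytes at offsets 8..11: A0 8C 12 07.
In big-endian order the high byte comes first in memory.
The bytes are already most-significant first: 0xA08C1207.
0xA08C1207 = 2693534215.

2693534215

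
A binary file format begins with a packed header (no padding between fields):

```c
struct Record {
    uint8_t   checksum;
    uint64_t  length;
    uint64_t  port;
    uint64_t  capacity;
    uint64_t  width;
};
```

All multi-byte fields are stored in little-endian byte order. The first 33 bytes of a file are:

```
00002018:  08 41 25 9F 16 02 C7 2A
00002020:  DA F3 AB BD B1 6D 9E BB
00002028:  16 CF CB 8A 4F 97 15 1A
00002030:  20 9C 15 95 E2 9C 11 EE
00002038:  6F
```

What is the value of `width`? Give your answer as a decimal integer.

8065403348181128604

`width` follows `checksum` (1 B), `length` (8 B), `port` (8 B), `capacity` (8 B), so it starts at offset 1 + 8 + 8 + 8 = 25 and occupies 8 bytes.
Bytes at offsets 25..32: 9C 15 95 E2 9C 11 EE 6F.
In little-endian order the low byte comes first in memory.
Reassemble most-significant byte first: 6F EE 11 9C E2 95 15 9C → 0x6FEE119CE295159C.
0x6FEE119CE295159C = 8065403348181128604.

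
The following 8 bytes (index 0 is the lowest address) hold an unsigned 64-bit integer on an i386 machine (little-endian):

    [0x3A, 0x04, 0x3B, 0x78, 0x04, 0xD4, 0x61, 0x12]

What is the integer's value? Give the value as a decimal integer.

Little-endian: lowest address holds the least-significant byte.
Reassemble most-significant byte first: 12 61 D4 04 78 3B 04 3A → 0x1261D404783B043A.
0x1261D404783B043A = 1324572881085727802.

1324572881085727802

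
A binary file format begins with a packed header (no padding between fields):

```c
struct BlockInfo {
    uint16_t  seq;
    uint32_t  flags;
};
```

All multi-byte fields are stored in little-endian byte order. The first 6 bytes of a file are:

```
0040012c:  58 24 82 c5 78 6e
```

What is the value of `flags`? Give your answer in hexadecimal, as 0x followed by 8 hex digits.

`flags` follows `seq` (2 bytes), so it starts at byte offset 2 and occupies 4 bytes.
Bytes at offsets 2..5: 82 C5 78 6E.
In little-endian order the low byte comes first in memory.
Reassemble most-significant byte first: 6E 78 C5 82 → 0x6E78C582.

0x6E78C582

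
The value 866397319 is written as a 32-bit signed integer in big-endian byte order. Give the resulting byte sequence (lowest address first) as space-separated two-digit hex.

33 A4 2C 87

866397319 in hexadecimal, padded to 32 bits, is 0x33A42C87.
Split into bytes (most-significant first): 33 A4 2C 87.
Big-endian stores the most-significant byte at the lowest address.
So the memory order matches the most-significant-first order: 33 A4 2C 87.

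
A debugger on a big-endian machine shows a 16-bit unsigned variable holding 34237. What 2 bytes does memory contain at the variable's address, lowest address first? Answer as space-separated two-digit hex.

85 BD

34237 in hexadecimal, padded to 16 bits, is 0x85BD.
Split into bytes (most-significant first): 85 BD.
Big-endian: lowest address holds the most-significant byte.
So the memory order matches the most-significant-first order: 85 BD.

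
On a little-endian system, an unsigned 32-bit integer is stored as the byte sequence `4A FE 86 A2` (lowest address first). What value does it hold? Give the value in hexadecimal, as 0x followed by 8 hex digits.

Little-endian stores the least-significant byte at the lowest address.
Reassemble most-significant byte first: A2 86 FE 4A → 0xA286FE4A.

0xA286FE4A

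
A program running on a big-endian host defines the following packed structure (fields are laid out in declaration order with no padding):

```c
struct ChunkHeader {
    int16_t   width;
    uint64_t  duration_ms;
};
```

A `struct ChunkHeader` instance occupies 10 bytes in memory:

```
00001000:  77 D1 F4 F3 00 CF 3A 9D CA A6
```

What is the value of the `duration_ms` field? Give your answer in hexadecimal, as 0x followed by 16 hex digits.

0xF4F300CF3A9DCAA6

`duration_ms` follows `width` (2 bytes), so it starts at byte offset 2 and occupies 8 bytes.
Bytes at offsets 2..9: F4 F3 00 CF 3A 9D CA A6.
Big-endian stores the most-significant byte at the lowest address.
The bytes are already most-significant first: 0xF4F300CF3A9DCAA6.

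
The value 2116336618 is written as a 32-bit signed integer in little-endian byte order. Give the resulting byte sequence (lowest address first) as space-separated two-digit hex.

EA BB 24 7E

2116336618 in hexadecimal, padded to 32 bits, is 0x7E24BBEA.
Split into bytes (most-significant first): 7E 24 BB EA.
Little-endian stores the least-significant byte at the lowest address.
So at ascending addresses the bytes are EA BB 24 7E.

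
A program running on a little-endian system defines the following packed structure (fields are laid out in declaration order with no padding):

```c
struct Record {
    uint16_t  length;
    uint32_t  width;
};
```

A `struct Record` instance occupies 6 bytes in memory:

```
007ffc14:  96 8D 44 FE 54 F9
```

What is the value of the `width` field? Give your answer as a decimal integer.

4183096900

`width` follows `length` (2 bytes), so it starts at byte offset 2 and occupies 4 bytes.
Bytes at offsets 2..5: 44 FE 54 F9.
Little-endian: lowest address holds the least-significant byte.
Reassemble most-significant byte first: F9 54 FE 44 → 0xF954FE44.
0xF954FE44 = 4183096900.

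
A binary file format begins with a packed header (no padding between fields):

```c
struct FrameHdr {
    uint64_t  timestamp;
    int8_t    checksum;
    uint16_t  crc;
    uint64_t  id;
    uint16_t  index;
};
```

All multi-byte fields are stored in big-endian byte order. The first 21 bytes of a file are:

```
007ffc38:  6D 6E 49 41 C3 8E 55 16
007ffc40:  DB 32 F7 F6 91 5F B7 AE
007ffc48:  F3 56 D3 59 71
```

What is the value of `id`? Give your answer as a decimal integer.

17767087247472154323

`id` follows `timestamp` (8 B), `checksum` (1 B), `crc` (2 B), so it starts at offset 8 + 1 + 2 = 11 and occupies 8 bytes.
Bytes at offsets 11..18: F6 91 5F B7 AE F3 56 D3.
In big-endian order the high byte comes first in memory.
The bytes are already most-significant first: 0xF6915FB7AEF356D3.
0xF6915FB7AEF356D3 = 17767087247472154323.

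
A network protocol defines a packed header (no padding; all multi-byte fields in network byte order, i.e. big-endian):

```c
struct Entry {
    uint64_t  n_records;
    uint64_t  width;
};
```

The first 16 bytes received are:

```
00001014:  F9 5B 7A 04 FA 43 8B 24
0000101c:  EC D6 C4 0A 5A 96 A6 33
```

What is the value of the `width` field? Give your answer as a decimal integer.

17066043386715612723

`width` follows `n_records` (8 bytes), so it starts at byte offset 8 and occupies 8 bytes.
Bytes at offsets 8..15: EC D6 C4 0A 5A 96 A6 33.
Big-endian stores the most-significant byte at the lowest address.
The bytes are already most-significant first: 0xECD6C40A5A96A633.
0xECD6C40A5A96A633 = 17066043386715612723.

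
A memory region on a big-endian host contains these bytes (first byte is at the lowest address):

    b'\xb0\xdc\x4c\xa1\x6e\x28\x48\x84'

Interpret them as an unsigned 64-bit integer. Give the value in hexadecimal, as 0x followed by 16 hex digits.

In big-endian order the high byte comes first in memory.
The bytes are already most-significant first: 0xB0DC4CA16E284884.

0xB0DC4CA16E284884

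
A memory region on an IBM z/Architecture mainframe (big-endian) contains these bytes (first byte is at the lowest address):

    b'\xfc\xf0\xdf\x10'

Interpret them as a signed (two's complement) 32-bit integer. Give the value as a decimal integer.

Big-endian: lowest address holds the most-significant byte.
The bytes are already most-significant first: 0xFCF0DF10.
Top bit is set, so as a signed 32-bit value this is 0xFCF0DF10 − 2^32 = -51323120.

-51323120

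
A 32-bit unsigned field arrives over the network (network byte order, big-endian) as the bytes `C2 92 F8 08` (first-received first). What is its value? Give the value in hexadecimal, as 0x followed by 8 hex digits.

Big-endian: lowest address holds the most-significant byte.
The bytes are already most-significant first: 0xC292F808.

0xC292F808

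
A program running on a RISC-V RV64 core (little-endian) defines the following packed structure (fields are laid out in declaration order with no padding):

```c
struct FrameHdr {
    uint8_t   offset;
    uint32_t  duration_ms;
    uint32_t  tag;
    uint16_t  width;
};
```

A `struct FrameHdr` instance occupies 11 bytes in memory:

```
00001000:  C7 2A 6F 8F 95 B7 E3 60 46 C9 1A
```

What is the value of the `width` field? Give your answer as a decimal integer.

`width` follows `offset` (1 B), `duration_ms` (4 B), `tag` (4 B), so it starts at offset 1 + 4 + 4 = 9 and occupies 2 bytes.
Bytes at offsets 9..10: C9 1A.
Little-endian: lowest address holds the least-significant byte.
Reassemble most-significant byte first: 1A C9 → 0x1AC9.
0x1AC9 = 6857.

6857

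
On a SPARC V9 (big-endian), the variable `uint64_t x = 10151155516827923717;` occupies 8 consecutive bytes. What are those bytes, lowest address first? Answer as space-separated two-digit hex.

8C E0 26 28 D0 46 75 05

10151155516827923717 in hexadecimal, padded to 64 bits, is 0x8CE02628D0467505.
Split into bytes (most-significant first): 8C E0 26 28 D0 46 75 05.
Big-endian stores the most-significant byte at the lowest address.
So the memory order matches the most-significant-first order: 8C E0 26 28 D0 46 75 05.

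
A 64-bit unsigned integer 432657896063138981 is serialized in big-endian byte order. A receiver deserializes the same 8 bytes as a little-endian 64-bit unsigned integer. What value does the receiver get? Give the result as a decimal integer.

432657896063138981 in 64-bit hexadecimal is 0x06011C106C1C7CA5.
Stored big-endian, the bytes at ascending addresses are 06 01 1C 10 6C 1C 7C A5.
Read back as little-endian, the first byte is least significant, giving 0xA57C1C6C101C0106.
0xA57C1C6C101C0106 = 11924437163822547206.

11924437163822547206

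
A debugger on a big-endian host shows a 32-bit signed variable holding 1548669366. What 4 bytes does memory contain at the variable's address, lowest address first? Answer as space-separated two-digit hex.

5C 4E D1 B6

1548669366 in hexadecimal, padded to 32 bits, is 0x5C4ED1B6.
Split into bytes (most-significant first): 5C 4E D1 B6.
In big-endian order the high byte comes first in memory.
So the memory order matches the most-significant-first order: 5C 4E D1 B6.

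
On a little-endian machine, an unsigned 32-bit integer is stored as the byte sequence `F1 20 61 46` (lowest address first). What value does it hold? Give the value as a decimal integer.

In little-endian order the low byte comes first in memory.
Reassemble most-significant byte first: 46 61 20 F1 → 0x466120F1.
0x466120F1 = 1180770545.

1180770545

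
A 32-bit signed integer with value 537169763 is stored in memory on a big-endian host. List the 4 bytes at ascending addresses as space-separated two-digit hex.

537169763 in hexadecimal, padded to 32 bits, is 0x20048F63.
Split into bytes (most-significant first): 20 04 8F 63.
Big-endian: lowest address holds the most-significant byte.
So the memory order matches the most-significant-first order: 20 04 8F 63.

20 04 8F 63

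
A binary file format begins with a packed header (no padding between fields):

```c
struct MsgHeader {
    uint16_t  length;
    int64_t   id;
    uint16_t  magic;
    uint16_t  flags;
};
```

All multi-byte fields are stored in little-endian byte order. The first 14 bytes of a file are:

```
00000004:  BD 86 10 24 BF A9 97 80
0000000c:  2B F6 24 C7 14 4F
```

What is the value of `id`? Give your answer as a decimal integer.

-708331127504428016

`id` follows `length` (2 bytes), so it starts at byte offset 2 and occupies 8 bytes.
Bytes at offsets 2..9: 10 24 BF A9 97 80 2B F6.
Little-endian: lowest address holds the least-significant byte.
Reassemble most-significant byte first: F6 2B 80 97 A9 BF 24 10 → 0xF62B8097A9BF2410.
Top bit is set, so as a signed 64-bit value this is 0xF62B8097A9BF2410 − 2^64 = -708331127504428016.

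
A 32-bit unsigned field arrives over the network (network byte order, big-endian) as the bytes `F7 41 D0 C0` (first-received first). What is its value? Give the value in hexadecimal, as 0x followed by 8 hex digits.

Big-endian stores the most-significant byte at the lowest address.
The bytes are already most-significant first: 0xF741D0C0.

0xF741D0C0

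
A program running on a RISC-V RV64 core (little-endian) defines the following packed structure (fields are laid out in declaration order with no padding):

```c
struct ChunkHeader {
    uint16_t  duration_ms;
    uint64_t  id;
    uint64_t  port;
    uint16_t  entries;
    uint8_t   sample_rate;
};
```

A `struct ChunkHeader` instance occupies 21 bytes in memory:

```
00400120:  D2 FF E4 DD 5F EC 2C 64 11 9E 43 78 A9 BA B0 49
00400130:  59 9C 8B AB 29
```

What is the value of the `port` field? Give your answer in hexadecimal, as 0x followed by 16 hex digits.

0x9C5949B0BAA97843

`port` follows `duration_ms` (2 B), `id` (8 B), so it starts at offset 2 + 8 = 10 and occupies 8 bytes.
Bytes at offsets 10..17: 43 78 A9 BA B0 49 59 9C.
In little-endian order the low byte comes first in memory.
Reassemble most-significant byte first: 9C 59 49 B0 BA A9 78 43 → 0x9C5949B0BAA97843.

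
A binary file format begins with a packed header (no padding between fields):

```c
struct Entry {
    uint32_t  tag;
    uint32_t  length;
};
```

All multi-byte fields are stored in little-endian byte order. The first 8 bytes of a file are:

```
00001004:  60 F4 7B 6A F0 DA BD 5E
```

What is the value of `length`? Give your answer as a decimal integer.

1589500656

`length` follows `tag` (4 bytes), so it starts at byte offset 4 and occupies 4 bytes.
Bytes at offsets 4..7: F0 DA BD 5E.
Little-endian stores the least-significant byte at the lowest address.
Reassemble most-significant byte first: 5E BD DA F0 → 0x5EBDDAF0.
0x5EBDDAF0 = 1589500656.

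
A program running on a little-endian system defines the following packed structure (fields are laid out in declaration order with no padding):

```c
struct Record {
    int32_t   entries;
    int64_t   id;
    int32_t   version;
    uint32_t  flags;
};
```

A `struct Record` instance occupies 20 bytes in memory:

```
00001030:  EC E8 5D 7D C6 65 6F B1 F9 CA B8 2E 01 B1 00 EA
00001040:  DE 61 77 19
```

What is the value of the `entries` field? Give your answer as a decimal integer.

2103306476

`entries` is the first field, at byte offset 0, occupying 4 bytes.
Bytes at offsets 0..3: EC E8 5D 7D.
Little-endian stores the least-significant byte at the lowest address.
Reassemble most-significant byte first: 7D 5D E8 EC → 0x7D5DE8EC.
0x7D5DE8EC = 2103306476.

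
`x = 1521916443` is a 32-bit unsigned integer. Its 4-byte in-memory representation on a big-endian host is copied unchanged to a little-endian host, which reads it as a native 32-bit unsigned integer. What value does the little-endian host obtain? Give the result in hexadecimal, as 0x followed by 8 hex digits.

1521916443 in 32-bit hexadecimal is 0x5AB69A1B.
Stored big-endian, the bytes at ascending addresses are 5A B6 9A 1B.
Read back as little-endian, the first byte is least significant, giving 0x1B9AB65A.

0x1B9AB65A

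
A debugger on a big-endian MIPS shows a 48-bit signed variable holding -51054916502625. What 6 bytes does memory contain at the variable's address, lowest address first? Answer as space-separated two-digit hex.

D1 90 D9 D6 7B 9F

Two's complement of -51054916502625 in 48 bits: 51054916502625 = 0x2E6F26298461; invert → 0xD190D9D67B9E; add 1 → 0xD190D9D67B9F.
Split into bytes (most-significant first): D1 90 D9 D6 7B 9F.
Big-endian stores the most-significant byte at the lowest address.
So the memory order matches the most-significant-first order: D1 90 D9 D6 7B 9F.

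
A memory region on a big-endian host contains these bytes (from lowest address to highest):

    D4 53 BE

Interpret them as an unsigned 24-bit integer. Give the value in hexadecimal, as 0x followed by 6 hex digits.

In big-endian order the high byte comes first in memory.
The bytes are already most-significant first: 0xD453BE.

0xD453BE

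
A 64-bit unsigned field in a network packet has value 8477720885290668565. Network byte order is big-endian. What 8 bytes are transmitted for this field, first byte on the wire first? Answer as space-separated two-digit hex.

8477720885290668565 in hexadecimal, padded to 64 bits, is 0x75A6EA3A70A91215.
Split into bytes (most-significant first): 75 A6 EA 3A 70 A9 12 15.
Big-endian: lowest address holds the most-significant byte.
So the memory order matches the most-significant-first order: 75 A6 EA 3A 70 A9 12 15.

75 A6 EA 3A 70 A9 12 15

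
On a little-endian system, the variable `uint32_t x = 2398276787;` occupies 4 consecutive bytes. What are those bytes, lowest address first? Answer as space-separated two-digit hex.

B3 CC F2 8E

2398276787 in hexadecimal, padded to 32 bits, is 0x8EF2CCB3.
Split into bytes (most-significant first): 8E F2 CC B3.
Little-endian stores the least-significant byte at the lowest address.
So at ascending addresses the bytes are B3 CC F2 8E.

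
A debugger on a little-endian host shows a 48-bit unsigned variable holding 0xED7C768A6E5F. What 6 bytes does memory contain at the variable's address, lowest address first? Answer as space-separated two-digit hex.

Split into bytes (most-significant first): ED 7C 76 8A 6E 5F.
Little-endian stores the least-significant byte at the lowest address.
So at ascending addresses the bytes are 5F 6E 8A 76 7C ED.

5F 6E 8A 76 7C ED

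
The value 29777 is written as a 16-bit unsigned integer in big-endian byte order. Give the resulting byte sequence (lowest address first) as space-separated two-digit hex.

74 51

29777 in hexadecimal, padded to 16 bits, is 0x7451.
Split into bytes (most-significant first): 74 51.
In big-endian order the high byte comes first in memory.
So the memory order matches the most-significant-first order: 74 51.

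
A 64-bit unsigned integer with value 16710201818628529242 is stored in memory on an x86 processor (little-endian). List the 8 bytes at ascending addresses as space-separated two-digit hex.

5A 9C 70 04 05 90 E6 E7

16710201818628529242 in hexadecimal, padded to 64 bits, is 0xE7E6900504709C5A.
Split into bytes (most-significant first): E7 E6 90 05 04 70 9C 5A.
In little-endian order the low byte comes first in memory.
So at ascending addresses the bytes are 5A 9C 70 04 05 90 E6 E7.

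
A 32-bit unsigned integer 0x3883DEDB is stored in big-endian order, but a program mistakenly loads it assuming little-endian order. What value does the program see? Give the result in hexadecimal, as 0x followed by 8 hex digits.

0xDBDE8338

Stored big-endian, the bytes at ascending addresses are 38 83 DE DB.
Read back as little-endian, the first byte is least significant, giving 0xDBDE8338.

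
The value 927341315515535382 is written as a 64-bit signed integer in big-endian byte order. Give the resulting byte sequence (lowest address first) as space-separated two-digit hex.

0C DE 94 03 60 D8 D0 16

927341315515535382 in hexadecimal, padded to 64 bits, is 0x0CDE940360D8D016.
Split into bytes (most-significant first): 0C DE 94 03 60 D8 D0 16.
In big-endian order the high byte comes first in memory.
So the memory order matches the most-significant-first order: 0C DE 94 03 60 D8 D0 16.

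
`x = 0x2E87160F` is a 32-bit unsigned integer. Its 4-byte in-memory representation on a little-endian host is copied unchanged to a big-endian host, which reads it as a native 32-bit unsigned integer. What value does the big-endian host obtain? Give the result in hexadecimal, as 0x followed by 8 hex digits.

Stored little-endian, the bytes at ascending addresses are 0F 16 87 2E.
Read back as big-endian, the last byte is least significant, giving 0x0F16872E.

0x0F16872E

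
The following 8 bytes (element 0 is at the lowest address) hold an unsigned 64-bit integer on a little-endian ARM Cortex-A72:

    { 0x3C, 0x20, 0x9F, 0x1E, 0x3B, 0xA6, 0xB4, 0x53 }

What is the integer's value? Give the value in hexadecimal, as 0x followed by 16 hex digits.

0x53B4A63B1E9F203C

Little-endian stores the least-significant byte at the lowest address.
Reassemble most-significant byte first: 53 B4 A6 3B 1E 9F 20 3C → 0x53B4A63B1E9F203C.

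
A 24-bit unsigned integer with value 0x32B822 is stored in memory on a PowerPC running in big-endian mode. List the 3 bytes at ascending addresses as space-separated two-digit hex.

Split into bytes (most-significant first): 32 B8 22.
Big-endian: lowest address holds the most-significant byte.
So the memory order matches the most-significant-first order: 32 B8 22.

32 B8 22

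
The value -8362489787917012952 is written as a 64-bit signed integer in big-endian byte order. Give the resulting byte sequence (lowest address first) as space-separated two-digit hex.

8B F2 77 D8 21 5F F0 28

Two's complement of -8362489787917012952 in 64 bits: 8362489787917012952 = 0x740D8827DEA00FD8; invert → 0x8BF277D8215FF027; add 1 → 0x8BF277D8215FF028.
Split into bytes (most-significant first): 8B F2 77 D8 21 5F F0 28.
Big-endian: lowest address holds the most-significant byte.
So the memory order matches the most-significant-first order: 8B F2 77 D8 21 5F F0 28.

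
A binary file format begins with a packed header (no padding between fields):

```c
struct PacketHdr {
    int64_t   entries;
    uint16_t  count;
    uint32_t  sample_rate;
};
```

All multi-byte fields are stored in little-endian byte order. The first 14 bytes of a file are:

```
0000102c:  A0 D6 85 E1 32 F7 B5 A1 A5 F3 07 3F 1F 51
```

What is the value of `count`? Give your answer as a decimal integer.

`count` follows `entries` (8 bytes), so it starts at byte offset 8 and occupies 2 bytes.
Bytes at offsets 8..9: A5 F3.
Little-endian: lowest address holds the least-significant byte.
Reassemble most-significant byte first: F3 A5 → 0xF3A5.
0xF3A5 = 62373.

62373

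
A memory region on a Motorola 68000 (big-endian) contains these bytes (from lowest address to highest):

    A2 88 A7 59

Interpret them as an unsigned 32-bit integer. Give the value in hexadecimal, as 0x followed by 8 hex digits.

0xA288A759

Big-endian stores the most-significant byte at the lowest address.
The bytes are already most-significant first: 0xA288A759.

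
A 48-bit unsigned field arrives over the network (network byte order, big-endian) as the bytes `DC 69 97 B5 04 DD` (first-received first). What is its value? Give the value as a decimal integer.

242346074899677

In big-endian order the high byte comes first in memory.
The bytes are already most-significant first: 0xDC6997B504DD.
0xDC6997B504DD = 242346074899677.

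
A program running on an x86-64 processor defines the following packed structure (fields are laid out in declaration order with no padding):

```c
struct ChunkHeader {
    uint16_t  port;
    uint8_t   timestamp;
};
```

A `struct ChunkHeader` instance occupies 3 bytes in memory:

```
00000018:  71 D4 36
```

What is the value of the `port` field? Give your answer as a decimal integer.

54385

`port` is the first field, at byte offset 0, occupying 2 bytes.
Bytes at offsets 0..1: 71 D4.
Little-endian: lowest address holds the least-significant byte.
Reassemble most-significant byte first: D4 71 → 0xD471.
0xD471 = 54385.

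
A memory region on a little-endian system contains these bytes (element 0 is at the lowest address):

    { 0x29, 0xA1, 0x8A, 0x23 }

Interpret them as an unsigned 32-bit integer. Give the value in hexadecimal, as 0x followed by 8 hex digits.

0x238AA129

Little-endian stores the least-significant byte at the lowest address.
Reassemble most-significant byte first: 23 8A A1 29 → 0x238AA129.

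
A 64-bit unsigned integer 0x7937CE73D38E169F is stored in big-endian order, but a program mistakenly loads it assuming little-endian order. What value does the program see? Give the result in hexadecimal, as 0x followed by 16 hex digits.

0x9F168ED373CE3779

Stored big-endian, the bytes at ascending addresses are 79 37 CE 73 D3 8E 16 9F.
Read back as little-endian, the first byte is least significant, giving 0x9F168ED373CE3779.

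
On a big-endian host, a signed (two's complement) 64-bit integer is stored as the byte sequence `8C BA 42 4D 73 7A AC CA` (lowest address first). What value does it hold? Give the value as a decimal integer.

-8306253662314124086

Big-endian stores the most-significant byte at the lowest address.
The bytes are already most-significant first: 0x8CBA424D737AACCA.
Top bit is set, so as a signed 64-bit value this is 0x8CBA424D737AACCA − 2^64 = -8306253662314124086.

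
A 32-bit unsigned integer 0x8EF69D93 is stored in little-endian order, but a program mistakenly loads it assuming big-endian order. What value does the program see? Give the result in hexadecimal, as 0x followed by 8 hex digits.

0x939DF68E

Stored little-endian, the bytes at ascending addresses are 93 9D F6 8E.
Read back as big-endian, the last byte is least significant, giving 0x939DF68E.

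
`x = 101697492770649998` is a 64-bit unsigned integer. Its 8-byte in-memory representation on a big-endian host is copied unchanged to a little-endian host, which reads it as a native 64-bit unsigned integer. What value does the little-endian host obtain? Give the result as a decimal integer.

101697492770649998 in 64-bit hexadecimal is 0x01694D54B324778E.
Stored big-endian, the bytes at ascending addresses are 01 69 4D 54 B3 24 77 8E.
Read back as little-endian, the first byte is least significant, giving 0x8E7724B3544D6901.
0x8E7724B3544D6901 = 10265714228246440193.

10265714228246440193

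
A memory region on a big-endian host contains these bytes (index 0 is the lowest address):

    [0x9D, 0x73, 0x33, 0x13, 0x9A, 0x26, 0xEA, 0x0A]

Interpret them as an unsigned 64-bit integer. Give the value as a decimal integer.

11345468045560048138

Big-endian stores the most-significant byte at the lowest address.
The bytes are already most-significant first: 0x9D7333139A26EA0A.
0x9D7333139A26EA0A = 11345468045560048138.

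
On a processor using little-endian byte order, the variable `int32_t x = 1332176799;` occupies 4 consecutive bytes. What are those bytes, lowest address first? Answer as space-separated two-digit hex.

1332176799 in hexadecimal, padded to 32 bits, is 0x4F67679F.
Split into bytes (most-significant first): 4F 67 67 9F.
Little-endian: lowest address holds the least-significant byte.
So at ascending addresses the bytes are 9F 67 67 4F.

9F 67 67 4F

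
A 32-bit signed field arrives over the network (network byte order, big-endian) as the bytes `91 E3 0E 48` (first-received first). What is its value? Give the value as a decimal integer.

Big-endian stores the most-significant byte at the lowest address.
The bytes are already most-significant first: 0x91E30E48.
Top bit is set, so as a signed 32-bit value this is 0x91E30E48 − 2^32 = -1847390648.

-1847390648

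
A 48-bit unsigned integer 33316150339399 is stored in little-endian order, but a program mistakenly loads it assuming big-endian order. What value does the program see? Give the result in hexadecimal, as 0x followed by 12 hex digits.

33316150339399 in 48-bit hexadecimal is 0x1E4D054E6747.
Stored little-endian, the bytes at ascending addresses are 47 67 4E 05 4D 1E.
Read back as big-endian, the last byte is least significant, giving 0x47674E054D1E.

0x47674E054D1E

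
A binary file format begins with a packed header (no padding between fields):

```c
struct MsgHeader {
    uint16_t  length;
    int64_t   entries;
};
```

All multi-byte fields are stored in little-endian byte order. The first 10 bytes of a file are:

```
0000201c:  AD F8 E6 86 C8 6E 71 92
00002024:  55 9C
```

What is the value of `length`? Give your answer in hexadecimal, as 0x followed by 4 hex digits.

`length` is the first field, at byte offset 0, occupying 2 bytes.
Bytes at offsets 0..1: AD F8.
In little-endian order the low byte comes first in memory.
Reassemble most-significant byte first: F8 AD → 0xF8AD.

0xF8AD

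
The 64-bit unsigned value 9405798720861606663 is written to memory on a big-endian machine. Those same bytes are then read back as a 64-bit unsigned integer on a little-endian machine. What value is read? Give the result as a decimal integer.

545999062266841218

9405798720861606663 in 64-bit hexadecimal is 0x82881C1A41C79307.
Stored big-endian, the bytes at ascending addresses are 82 88 1C 1A 41 C7 93 07.
Read back as little-endian, the first byte is least significant, giving 0x0793C7411A1C8882.
0x0793C7411A1C8882 = 545999062266841218.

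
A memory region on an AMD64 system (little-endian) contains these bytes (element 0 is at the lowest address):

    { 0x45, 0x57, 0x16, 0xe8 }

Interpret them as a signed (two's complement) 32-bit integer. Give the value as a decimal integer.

-401189051

Little-endian: lowest address holds the least-significant byte.
Reassemble most-significant byte first: E8 16 57 45 → 0xE8165745.
Top bit is set, so as a signed 32-bit value this is 0xE8165745 − 2^32 = -401189051.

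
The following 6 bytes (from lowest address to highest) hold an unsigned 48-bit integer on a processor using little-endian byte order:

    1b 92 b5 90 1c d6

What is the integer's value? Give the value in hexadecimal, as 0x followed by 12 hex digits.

In little-endian order the low byte comes first in memory.
Reassemble most-significant byte first: D6 1C 90 B5 92 1B → 0xD61C90B5921B.

0xD61C90B5921B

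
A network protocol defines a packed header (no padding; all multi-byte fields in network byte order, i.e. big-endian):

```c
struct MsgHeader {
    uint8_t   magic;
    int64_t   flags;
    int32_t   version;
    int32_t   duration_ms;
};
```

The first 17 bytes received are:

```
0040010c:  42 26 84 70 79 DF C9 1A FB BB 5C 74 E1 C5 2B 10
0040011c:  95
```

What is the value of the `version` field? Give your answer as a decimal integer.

-1151568671

`version` follows `magic` (1 B), `flags` (8 B), so it starts at offset 1 + 8 = 9 and occupies 4 bytes.
Bytes at offsets 9..12: BB 5C 74 E1.
Big-endian: lowest address holds the most-significant byte.
The bytes are already most-significant first: 0xBB5C74E1.
Top bit is set, so as a signed 32-bit value this is 0xBB5C74E1 − 2^32 = -1151568671.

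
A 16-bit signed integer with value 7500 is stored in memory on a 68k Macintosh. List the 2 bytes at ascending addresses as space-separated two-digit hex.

1D 4C

7500 in hexadecimal, padded to 16 bits, is 0x1D4C.
Split into bytes (most-significant first): 1D 4C.
In big-endian order the high byte comes first in memory.
So the memory order matches the most-significant-first order: 1D 4C.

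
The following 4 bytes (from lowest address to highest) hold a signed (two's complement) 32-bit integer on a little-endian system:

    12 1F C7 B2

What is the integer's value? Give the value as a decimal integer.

In little-endian order the low byte comes first in memory.
Reassemble most-significant byte first: B2 C7 1F 12 → 0xB2C71F12.
Top bit is set, so as a signed 32-bit value this is 0xB2C71F12 − 2^32 = -1295573230.

-1295573230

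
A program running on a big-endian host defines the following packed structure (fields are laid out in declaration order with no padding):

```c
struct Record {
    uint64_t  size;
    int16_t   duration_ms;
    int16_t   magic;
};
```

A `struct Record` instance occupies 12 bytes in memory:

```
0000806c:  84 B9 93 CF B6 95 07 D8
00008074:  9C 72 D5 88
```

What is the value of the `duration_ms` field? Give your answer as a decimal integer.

-25486

`duration_ms` follows `size` (8 bytes), so it starts at byte offset 8 and occupies 2 bytes.
Bytes at offsets 8..9: 9C 72.
Big-endian stores the most-significant byte at the lowest address.
The bytes are already most-significant first: 0x9C72.
Top bit is set, so as a signed 16-bit value this is 0x9C72 − 2^16 = -25486.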